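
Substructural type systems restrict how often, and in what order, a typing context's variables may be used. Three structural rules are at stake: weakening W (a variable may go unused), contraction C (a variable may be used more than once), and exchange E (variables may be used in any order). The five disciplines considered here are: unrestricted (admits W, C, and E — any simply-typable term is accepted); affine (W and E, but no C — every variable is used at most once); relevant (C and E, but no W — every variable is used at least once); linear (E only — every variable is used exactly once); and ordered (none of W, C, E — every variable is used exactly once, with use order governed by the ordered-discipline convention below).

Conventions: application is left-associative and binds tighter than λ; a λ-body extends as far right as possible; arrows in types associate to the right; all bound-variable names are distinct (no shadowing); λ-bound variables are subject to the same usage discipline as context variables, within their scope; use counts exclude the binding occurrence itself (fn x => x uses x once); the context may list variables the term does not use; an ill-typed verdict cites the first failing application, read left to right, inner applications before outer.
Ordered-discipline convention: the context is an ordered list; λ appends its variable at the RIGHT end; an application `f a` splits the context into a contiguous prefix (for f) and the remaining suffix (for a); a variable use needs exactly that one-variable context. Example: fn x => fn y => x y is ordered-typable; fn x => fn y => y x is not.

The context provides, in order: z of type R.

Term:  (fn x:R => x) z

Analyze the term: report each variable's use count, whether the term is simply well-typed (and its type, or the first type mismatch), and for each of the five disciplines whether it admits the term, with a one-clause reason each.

use counts: z: 1×; x (λ-bound): 1×
order of uses: x, z
typing: well-typed — term : R
ordered ✓ (one use each (z, x); ordered split holds)
linear ✓ (exactly-once usage across z, x)
affine ✓ (z, x: no repeats, contraction unneeded)
relevant ✓ (at least one use each (z, x))
unrestricted ✓ (typability at R is all that's needed)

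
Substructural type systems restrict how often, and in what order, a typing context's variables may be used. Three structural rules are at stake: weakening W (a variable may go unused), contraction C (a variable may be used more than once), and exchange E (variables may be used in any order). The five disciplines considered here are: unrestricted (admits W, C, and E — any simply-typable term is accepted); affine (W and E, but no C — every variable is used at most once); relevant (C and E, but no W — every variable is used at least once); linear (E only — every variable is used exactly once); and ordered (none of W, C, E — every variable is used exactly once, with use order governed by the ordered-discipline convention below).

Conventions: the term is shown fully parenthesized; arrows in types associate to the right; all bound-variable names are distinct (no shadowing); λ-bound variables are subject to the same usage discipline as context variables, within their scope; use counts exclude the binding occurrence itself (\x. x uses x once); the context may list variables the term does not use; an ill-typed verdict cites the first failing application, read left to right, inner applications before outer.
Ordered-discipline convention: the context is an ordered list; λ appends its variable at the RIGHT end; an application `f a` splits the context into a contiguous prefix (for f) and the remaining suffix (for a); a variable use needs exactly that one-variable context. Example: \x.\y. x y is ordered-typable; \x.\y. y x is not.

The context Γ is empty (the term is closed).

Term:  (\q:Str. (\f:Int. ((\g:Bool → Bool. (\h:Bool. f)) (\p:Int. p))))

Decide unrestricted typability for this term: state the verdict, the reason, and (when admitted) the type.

no — not simply typable
counts: q (λ-bound)=0, f (λ-bound)=1, g (λ-bound)=0, h (λ-bound)=0, p (λ-bound)=1
use order (left to right): f, p
typing: ill-typed: an argument Int → Int mismatches the expected Bool → Bool
across the five disciplines: ordered ✗ · linear ✗ · affine ✗ · relevant ✗ · unrestricted ✗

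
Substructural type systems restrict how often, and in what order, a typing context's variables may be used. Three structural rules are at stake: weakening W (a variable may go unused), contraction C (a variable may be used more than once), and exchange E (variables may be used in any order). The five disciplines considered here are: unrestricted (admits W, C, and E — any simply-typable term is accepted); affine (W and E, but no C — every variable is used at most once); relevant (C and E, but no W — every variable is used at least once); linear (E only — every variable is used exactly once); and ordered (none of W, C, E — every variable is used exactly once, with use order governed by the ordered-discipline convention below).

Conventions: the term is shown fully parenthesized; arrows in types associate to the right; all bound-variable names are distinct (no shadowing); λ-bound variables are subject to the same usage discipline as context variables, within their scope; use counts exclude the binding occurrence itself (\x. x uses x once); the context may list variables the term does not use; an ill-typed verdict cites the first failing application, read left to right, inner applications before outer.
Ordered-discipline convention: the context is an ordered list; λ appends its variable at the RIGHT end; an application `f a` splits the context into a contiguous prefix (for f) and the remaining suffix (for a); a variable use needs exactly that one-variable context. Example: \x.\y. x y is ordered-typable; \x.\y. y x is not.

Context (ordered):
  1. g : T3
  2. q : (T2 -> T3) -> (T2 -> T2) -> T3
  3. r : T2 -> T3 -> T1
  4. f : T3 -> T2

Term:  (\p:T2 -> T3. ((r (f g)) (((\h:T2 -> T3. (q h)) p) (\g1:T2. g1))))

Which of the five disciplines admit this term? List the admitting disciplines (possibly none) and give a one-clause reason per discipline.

accepted by: linear, affine, relevant, unrestricted
variable uses: g: 1, q: 1, r: 1, f: 1, p [bound]: 1, h [bound]: 1, g1 [bound]: 1
use order (left to right): r, f, g, q, h, p, g1
typing: well-typed at (T2 -> T3) -> T1
ordered: ✗ — no contiguous prefix/suffix split fits r, f, g, q, h, p, g1
linear: ✓ — each of g, q, r, f, p, h, g1 used exactly once
affine: ✓ — none of g, q, r, f, p, h, g1 used more than once
relevant: ✓ — none of g, q, r, f, p, h, g1 goes unused
unrestricted: ✓ — simply typable at (T2 -> T3) -> T1; W, C, E all held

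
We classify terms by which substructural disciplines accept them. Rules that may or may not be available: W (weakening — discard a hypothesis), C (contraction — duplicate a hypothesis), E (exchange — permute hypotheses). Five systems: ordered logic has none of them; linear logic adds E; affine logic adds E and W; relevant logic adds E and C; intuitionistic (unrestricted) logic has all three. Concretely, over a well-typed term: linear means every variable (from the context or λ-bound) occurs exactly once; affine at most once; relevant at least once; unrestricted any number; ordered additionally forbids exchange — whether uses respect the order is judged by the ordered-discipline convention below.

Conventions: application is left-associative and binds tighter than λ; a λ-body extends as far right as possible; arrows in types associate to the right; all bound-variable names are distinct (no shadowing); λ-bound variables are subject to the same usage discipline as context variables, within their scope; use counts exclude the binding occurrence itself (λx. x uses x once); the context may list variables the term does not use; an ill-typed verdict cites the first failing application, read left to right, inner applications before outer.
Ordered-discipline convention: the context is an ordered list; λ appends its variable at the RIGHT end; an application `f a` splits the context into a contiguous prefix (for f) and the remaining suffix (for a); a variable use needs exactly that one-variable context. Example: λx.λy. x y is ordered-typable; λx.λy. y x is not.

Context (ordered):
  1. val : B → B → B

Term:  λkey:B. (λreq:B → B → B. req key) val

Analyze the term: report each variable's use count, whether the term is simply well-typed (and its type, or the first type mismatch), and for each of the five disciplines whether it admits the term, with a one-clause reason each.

counts: val: 1×, key (λ-bound): 1×, req (λ-bound): 1×
order of uses: req, key, val
typing: ✓ — B → B → B
ordered ✗ (use order req, key, val needs exchange)
linear ✓ (val, key, req: one use apiece)
affine ✓ (at most one use each (val, key, req))
relevant ✓ (every one of val, key, req appears)
unrestricted ✓ (typability at B → B → B is all that's needed)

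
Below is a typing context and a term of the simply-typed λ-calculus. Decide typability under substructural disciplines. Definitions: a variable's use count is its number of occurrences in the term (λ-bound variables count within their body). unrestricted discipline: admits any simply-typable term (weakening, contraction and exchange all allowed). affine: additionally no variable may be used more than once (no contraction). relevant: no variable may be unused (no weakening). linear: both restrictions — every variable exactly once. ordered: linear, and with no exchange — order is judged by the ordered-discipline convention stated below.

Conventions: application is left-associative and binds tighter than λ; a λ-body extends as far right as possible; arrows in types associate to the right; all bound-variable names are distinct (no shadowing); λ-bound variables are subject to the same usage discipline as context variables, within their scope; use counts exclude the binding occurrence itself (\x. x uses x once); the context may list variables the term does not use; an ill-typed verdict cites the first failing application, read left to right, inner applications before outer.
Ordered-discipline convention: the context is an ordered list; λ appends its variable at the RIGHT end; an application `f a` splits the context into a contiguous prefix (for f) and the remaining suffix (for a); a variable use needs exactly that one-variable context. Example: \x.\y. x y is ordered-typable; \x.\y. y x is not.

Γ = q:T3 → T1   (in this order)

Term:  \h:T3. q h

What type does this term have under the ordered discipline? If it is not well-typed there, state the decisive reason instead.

term : T3 → T1
variable uses: q=1; h (λ-bound)=1
left-to-right use order: q, h
typing: the term checks, with type T3 → T1
per-discipline verdicts: ordered ✓; linear ✓; affine ✓; relevant ✓; unrestricted ✓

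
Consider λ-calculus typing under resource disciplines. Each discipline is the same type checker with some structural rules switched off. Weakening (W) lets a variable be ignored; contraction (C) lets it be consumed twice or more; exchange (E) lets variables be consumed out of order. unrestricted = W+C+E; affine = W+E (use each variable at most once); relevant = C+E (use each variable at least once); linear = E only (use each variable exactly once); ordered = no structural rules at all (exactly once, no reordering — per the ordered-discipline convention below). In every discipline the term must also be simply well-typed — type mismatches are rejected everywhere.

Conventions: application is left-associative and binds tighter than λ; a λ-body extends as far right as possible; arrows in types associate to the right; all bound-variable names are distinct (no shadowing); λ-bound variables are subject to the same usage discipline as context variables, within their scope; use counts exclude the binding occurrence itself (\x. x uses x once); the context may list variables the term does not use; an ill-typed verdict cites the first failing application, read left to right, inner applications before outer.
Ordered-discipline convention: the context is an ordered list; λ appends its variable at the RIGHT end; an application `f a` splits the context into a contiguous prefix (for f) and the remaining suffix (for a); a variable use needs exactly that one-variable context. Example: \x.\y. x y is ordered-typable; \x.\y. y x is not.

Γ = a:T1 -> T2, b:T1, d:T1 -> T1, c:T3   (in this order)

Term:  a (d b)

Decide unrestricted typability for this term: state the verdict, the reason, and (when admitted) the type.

yes — well-typed at T2; no restrictions here; term : T2
counts: a ×1, b ×1, d ×1, c ×0
left-to-right use order: a, d, b
typing: well-typed at T2
per-discipline verdicts: ordered ✗, linear ✗, affine ✓, relevant ✗, unrestricted ✓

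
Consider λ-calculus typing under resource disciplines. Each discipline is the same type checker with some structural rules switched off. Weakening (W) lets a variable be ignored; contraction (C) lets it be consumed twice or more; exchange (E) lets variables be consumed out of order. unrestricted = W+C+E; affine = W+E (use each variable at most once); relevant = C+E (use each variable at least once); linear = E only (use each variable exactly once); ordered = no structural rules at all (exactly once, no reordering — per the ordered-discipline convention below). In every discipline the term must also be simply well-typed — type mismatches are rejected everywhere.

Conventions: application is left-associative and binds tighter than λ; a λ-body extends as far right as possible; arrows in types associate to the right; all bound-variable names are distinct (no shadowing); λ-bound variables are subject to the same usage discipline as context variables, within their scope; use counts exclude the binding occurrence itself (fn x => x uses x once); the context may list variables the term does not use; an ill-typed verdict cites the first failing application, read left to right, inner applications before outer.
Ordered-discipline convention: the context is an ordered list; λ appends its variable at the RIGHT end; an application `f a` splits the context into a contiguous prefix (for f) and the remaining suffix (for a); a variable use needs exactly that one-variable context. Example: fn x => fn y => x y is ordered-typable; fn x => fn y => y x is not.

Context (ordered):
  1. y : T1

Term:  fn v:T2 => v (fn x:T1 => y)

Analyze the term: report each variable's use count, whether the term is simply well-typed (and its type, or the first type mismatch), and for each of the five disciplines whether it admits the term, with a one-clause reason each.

usage: y: 1, v [bound]: 1, x [bound]: 0
left-to-right use order: v, y
typing: ill-typed: applying a non-function (T2)
ordered: ✗, the type mismatch rejects it
linear: ✗, not simply typable
affine: ✗, fails simple typing
relevant: ✗, a type mismatch blocks all five
unrestricted: ✗, the type mismatch rejects it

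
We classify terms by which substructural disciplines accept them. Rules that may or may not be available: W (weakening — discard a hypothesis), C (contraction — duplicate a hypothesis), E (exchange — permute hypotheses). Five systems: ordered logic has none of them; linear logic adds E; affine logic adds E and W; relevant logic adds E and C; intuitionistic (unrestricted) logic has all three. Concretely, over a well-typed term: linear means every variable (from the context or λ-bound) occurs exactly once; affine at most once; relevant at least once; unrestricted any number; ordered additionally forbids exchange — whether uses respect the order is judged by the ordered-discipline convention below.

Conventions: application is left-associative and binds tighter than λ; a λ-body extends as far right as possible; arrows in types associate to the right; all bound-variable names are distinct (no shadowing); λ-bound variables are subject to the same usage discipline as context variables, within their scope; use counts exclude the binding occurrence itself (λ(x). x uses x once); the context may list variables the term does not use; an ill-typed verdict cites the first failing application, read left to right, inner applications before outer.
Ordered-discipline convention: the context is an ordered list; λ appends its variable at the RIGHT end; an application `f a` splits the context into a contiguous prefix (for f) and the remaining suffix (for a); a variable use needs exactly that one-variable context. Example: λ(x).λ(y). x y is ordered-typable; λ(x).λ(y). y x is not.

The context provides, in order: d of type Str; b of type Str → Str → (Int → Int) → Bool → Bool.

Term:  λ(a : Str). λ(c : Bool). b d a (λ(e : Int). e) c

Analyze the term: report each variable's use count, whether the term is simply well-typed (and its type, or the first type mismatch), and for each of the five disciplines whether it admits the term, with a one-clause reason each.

counts: d: 1×, b: 1×, a (bound): 1×, c (bound): 1×, e (bound): 1×
order of uses: b, d, a, e, c
typing: the term checks, with type Str → Bool → Bool
ordered: ✗, needs exchange: uses follow b, d, a, e, c
linear: ✓, each of d, b, a, c, e used exactly once
affine: ✓, no duplicate uses among d, b, a, c, e
relevant: ✓, none of d, b, a, c, e goes unused
unrestricted: ✓, simply typable at Str → Bool → Bool; W, C, E all held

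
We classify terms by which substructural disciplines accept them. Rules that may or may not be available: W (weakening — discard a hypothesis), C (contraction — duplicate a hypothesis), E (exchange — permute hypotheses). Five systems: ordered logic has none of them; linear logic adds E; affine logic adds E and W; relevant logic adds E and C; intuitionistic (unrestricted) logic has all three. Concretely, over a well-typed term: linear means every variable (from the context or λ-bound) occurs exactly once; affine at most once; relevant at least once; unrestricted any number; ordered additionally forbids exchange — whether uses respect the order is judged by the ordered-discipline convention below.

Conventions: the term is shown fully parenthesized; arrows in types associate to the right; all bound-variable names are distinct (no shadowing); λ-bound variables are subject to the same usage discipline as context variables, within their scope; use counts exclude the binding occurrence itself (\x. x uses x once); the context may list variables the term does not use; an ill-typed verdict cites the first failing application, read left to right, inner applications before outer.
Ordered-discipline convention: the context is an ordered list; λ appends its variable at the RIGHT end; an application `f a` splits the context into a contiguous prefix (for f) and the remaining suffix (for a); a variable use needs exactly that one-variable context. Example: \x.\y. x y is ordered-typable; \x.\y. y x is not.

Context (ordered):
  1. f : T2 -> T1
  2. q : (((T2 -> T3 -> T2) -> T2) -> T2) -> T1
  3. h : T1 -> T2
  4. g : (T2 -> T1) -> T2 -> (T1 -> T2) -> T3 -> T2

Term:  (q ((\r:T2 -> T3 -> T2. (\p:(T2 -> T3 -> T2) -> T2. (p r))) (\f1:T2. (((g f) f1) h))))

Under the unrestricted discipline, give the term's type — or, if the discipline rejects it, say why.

term : T1
use counts: f ×1, q ×1, h ×1, g ×1, r (λ-bound) ×1, p (λ-bound) ×1, f1 (λ-bound) ×1
order of uses: q, p, r, g, f, f1, h
typing: well-typed — term : T1
summary: ordered ✗; linear ✓; affine ✓; relevant ✓; unrestricted ✓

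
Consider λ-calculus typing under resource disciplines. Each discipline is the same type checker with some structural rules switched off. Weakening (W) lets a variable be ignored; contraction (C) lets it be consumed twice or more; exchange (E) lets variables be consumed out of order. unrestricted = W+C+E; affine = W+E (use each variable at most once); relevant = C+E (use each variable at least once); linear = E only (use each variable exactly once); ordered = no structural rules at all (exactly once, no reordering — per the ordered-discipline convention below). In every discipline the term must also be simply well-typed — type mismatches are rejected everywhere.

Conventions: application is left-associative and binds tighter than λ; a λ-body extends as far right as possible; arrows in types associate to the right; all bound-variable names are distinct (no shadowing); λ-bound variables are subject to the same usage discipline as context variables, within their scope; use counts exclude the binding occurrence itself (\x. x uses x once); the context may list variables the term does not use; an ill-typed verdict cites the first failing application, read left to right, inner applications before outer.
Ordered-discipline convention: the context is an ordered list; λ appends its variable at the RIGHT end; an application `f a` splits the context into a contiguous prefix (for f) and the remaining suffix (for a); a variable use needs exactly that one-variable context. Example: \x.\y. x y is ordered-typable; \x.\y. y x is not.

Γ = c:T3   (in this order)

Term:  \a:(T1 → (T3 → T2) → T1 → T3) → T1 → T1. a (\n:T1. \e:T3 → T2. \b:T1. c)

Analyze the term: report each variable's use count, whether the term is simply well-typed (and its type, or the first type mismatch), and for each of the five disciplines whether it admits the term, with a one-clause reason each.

counts: c: 1, a (bound): 1, n (bound): 0, e (bound): 0, b (bound): 0
use order (left to right): a, c
typing: well-typed at ((T1 → (T3 → T2) → T1 → T3) → T1 → T1) → T1 → T1
ordered: ✗, unused: n, e, b — weakening required
linear: ✗, unused: n, e, b — weakening required
affine: ✓, no duplicate uses among c, a, n, e, b
relevant: ✗, unused: n, e, b — weakening required
unrestricted: ✓, simply typable at ((T1 → (T3 → T2) → T1 → T3) → T1 → T1) → T1 → T1; W, C, E all held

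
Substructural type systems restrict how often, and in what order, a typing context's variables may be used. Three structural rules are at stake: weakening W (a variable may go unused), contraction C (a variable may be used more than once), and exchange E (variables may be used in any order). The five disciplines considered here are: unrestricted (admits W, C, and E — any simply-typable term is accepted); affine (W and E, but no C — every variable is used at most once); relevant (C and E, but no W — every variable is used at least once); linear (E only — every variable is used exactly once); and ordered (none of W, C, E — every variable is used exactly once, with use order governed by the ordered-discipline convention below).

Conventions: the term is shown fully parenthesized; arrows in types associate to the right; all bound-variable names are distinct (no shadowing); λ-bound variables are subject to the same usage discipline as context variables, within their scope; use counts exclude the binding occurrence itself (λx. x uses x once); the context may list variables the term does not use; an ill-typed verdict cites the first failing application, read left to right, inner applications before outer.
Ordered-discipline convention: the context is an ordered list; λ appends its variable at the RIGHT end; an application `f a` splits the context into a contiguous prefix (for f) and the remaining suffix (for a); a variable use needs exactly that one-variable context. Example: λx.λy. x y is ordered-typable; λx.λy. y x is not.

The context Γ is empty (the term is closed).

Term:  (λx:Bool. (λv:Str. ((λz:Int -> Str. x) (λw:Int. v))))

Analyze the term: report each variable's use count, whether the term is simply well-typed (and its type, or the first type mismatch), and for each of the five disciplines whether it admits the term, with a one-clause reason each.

variable uses: x (λ-bound)=1; v (λ-bound)=1; z (λ-bound)=0; w (λ-bound)=0
left-to-right use order: x, v
typing: the term checks, with type Bool -> Str -> Bool
ordered: ✗, z, w left unused
linear: ✗, z, w left unused
affine: ✓, no duplicate uses among x, v, z, w
relevant: ✗, z, w left unused
unrestricted: ✓, typability at Bool -> Str -> Bool is all that's needed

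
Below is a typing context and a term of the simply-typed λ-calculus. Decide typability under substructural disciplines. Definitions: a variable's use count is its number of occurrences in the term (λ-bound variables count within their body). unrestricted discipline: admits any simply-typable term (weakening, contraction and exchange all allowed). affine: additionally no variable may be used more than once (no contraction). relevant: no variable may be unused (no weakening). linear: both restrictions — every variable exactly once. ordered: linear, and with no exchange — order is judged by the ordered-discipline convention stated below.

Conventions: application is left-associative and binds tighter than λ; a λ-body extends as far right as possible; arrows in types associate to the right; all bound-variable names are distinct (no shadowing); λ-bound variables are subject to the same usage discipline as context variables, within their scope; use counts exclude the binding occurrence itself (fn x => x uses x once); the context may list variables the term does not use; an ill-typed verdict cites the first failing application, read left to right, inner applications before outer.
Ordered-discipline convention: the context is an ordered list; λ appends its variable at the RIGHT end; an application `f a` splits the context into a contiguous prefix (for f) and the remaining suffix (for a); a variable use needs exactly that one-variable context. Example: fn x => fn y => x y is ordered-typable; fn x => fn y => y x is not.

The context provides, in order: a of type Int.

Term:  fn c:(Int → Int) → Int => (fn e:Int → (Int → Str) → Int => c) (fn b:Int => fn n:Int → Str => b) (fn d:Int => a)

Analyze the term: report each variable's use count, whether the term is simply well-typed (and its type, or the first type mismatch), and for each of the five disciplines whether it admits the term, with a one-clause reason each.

variable uses: a: 1×; c (bound): 1×; e (bound): 0×; b (bound): 1×; n (bound): 0×; d (bound): 0×
use order (left to right): c, b, a
typing: the term checks, with type ((Int → Int) → Int) → Int
ordered ✗ (unused: e, n, d — weakening required)
linear ✗ (unused: e, n, d — weakening required)
affine ✓ (no duplicate uses among a, c, e, b, n, d)
relevant ✗ (unused: e, n, d — weakening required)
unrestricted ✓ (typability at ((Int → Int) → Int) → Int is all that's needed)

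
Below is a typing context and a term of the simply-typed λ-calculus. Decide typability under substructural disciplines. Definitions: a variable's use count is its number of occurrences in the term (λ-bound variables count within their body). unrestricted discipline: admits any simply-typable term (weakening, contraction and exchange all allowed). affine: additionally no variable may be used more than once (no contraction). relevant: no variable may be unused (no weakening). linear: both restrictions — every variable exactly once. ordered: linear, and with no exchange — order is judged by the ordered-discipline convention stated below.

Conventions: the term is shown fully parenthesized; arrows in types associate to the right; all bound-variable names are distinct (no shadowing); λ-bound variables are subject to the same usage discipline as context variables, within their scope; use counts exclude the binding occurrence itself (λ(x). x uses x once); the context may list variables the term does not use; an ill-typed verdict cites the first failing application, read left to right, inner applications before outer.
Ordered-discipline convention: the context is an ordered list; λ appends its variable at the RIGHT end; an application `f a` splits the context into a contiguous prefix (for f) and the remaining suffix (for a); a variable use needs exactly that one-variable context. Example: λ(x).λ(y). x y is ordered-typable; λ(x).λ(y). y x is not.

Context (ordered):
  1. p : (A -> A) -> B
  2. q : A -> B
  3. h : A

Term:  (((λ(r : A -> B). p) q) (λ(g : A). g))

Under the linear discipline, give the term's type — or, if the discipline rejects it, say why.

not well-typed under linear — unused: h, r — weakening required
use counts: p=1; q=1; h=0; r (λ-bound)=0; g (λ-bound)=1
uses in reading order: p, q, g
typing: well-typed at B
per-discipline verdicts: ordered ✗; linear ✗; affine ✓; relevant ✗; unrestricted ✓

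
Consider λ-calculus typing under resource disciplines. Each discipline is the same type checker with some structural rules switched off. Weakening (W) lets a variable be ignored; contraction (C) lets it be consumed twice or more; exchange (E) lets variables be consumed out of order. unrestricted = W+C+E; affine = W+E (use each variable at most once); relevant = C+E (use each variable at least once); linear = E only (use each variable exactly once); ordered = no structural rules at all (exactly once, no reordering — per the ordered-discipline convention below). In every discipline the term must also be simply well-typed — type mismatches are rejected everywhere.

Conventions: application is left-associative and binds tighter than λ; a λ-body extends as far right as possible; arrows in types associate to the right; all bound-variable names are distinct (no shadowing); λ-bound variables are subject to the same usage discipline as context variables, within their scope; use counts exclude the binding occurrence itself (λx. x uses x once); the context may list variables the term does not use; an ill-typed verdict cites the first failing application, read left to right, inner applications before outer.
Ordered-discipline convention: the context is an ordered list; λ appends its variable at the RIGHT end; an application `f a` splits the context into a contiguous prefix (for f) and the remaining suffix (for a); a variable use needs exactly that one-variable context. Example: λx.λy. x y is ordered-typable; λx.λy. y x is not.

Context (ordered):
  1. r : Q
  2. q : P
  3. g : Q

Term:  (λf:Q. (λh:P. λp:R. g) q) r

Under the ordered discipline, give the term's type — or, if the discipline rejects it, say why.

not well-typed under ordered — f, h, p left unused
use counts: r: 1; q: 1; g: 1; f (bound): 0; h (bound): 0; p (bound): 0
left-to-right use order: g, q, r
typing: ✓ — R -> Q
across the five disciplines: ordered ✗; linear ✗; affine ✓; relevant ✗; unrestricted ✓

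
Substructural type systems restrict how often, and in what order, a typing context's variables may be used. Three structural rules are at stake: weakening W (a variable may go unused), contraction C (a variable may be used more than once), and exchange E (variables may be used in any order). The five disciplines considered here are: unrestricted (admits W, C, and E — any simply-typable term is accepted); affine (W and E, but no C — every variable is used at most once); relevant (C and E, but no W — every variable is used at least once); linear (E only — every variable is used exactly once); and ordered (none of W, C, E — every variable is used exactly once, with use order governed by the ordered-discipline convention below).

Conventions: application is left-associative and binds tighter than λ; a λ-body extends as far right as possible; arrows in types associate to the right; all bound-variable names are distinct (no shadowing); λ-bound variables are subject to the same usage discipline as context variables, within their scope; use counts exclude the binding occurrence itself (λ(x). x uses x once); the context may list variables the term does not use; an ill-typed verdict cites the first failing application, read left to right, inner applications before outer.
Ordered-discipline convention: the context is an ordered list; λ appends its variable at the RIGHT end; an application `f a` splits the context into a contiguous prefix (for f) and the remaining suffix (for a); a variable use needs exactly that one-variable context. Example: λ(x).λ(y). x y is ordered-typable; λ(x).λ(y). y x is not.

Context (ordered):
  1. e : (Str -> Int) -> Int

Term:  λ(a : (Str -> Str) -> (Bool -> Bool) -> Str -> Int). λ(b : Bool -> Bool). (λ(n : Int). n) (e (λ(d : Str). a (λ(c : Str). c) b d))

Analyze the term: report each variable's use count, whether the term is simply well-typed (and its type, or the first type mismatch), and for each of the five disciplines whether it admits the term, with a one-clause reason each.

use counts: e: 1×, a (λ-bound): 1×, b (λ-bound): 1×, n (λ-bound): 1×, d (λ-bound): 1×, c (λ-bound): 1×
order of uses: n, e, a, c, b, d
typing: the term checks, with type ((Str -> Str) -> (Bool -> Bool) -> Str -> Int) -> (Bool -> Bool) -> Int
ordered: ✓ — e, a, b, n, d, c: once each, no exchange needed
linear: ✓ — e, a, b, n, d, c: one use apiece
affine: ✓ — at most one use each (e, a, b, n, d, c)
relevant: ✓ — e, a, b, n, d, c: all used, weakening unneeded
unrestricted: ✓ — well-typed at ((Str -> Str) -> (Bool -> Bool) -> Str -> Int) -> (Bool -> Bool) -> Int; no restrictions here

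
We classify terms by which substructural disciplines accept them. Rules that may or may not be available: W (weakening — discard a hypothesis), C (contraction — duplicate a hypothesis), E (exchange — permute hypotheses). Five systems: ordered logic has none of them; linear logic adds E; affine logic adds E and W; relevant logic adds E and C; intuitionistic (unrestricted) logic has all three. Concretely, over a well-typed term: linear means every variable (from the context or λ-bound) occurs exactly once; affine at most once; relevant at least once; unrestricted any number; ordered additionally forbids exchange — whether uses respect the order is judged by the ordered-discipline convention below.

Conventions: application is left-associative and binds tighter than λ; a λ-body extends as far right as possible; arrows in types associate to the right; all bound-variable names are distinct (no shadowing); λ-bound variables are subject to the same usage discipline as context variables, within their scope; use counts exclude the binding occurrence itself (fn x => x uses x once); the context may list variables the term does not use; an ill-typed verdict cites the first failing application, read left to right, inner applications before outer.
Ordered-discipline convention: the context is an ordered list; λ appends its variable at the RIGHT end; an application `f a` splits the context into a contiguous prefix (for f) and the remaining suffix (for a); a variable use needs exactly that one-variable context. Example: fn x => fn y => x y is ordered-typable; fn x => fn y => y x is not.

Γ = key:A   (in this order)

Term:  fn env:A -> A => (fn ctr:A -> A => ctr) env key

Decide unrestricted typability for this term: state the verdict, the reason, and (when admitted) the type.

yes — typability at (A -> A) -> A is all that's needed; term : (A -> A) -> A
use counts: key ×1; env (λ-bound) ×1; ctr (λ-bound) ×1
order of uses: ctr, env, key
typing: the term checks, with type (A -> A) -> A
summary: ordered ✗; linear ✓; affine ✓; relevant ✓; unrestricted ✓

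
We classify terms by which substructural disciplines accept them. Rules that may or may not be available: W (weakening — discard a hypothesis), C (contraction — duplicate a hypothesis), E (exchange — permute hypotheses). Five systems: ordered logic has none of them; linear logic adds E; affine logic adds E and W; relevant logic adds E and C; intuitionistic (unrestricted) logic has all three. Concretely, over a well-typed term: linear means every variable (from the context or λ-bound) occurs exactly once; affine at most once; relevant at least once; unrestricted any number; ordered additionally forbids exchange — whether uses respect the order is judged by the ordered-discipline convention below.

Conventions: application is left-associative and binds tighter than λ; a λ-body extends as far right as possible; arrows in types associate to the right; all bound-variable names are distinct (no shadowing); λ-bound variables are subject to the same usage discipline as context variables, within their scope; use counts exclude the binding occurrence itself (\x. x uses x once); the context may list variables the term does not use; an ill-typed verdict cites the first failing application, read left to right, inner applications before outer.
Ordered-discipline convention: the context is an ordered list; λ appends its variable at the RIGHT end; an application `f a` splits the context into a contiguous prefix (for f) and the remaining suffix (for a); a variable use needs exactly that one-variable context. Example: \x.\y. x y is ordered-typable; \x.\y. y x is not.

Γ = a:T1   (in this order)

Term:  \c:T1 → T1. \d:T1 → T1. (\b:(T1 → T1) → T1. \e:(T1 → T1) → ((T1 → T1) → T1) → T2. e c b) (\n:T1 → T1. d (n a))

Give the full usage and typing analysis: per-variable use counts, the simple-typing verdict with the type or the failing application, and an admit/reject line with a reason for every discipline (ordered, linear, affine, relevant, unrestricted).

variable uses: a: 1, c (λ-bound): 1, d (λ-bound): 1, b (λ-bound): 1, e (λ-bound): 1, n (λ-bound): 1
order of uses: e, c, b, d, n, a
typing: well-typed at (T1 → T1) → (T1 → T1) → ((T1 → T1) → ((T1 → T1) → T1) → T2) → T2
ordered: ✗, needs exchange: uses follow e, c, b, d, n, a
linear: ✓, single use per variable (a, c, d, b, e, n)
affine: ✓, a, c, d, b, e, n: no repeats, contraction unneeded
relevant: ✓, every one of a, c, d, b, e, n appears
unrestricted: ✓, type-checks ((T1 → T1) → (T1 → T1) → ((T1 → T1) → ((T1 → T1) → T1) → T2) → T2) and nothing is barred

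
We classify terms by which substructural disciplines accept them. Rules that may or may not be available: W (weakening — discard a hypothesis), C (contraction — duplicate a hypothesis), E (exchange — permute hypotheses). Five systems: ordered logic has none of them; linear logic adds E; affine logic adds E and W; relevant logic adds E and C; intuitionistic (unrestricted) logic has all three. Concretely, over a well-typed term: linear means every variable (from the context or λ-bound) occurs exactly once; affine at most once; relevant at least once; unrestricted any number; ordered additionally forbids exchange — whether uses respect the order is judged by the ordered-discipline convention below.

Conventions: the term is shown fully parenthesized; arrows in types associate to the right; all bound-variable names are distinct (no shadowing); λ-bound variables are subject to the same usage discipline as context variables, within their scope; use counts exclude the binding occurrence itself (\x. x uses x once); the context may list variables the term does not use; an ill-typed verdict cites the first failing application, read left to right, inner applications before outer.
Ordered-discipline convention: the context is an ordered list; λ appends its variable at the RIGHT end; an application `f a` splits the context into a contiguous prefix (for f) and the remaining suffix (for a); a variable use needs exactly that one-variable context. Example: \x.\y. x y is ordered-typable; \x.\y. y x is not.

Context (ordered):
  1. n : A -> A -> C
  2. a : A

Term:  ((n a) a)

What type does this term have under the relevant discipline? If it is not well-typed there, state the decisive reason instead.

term : C
variable uses: n=1; a=2
order of uses: n, a, a
typing: the term checks, with type C
all disciplines: ordered ✗, linear ✗, affine ✗, relevant ✓, unrestricted ✓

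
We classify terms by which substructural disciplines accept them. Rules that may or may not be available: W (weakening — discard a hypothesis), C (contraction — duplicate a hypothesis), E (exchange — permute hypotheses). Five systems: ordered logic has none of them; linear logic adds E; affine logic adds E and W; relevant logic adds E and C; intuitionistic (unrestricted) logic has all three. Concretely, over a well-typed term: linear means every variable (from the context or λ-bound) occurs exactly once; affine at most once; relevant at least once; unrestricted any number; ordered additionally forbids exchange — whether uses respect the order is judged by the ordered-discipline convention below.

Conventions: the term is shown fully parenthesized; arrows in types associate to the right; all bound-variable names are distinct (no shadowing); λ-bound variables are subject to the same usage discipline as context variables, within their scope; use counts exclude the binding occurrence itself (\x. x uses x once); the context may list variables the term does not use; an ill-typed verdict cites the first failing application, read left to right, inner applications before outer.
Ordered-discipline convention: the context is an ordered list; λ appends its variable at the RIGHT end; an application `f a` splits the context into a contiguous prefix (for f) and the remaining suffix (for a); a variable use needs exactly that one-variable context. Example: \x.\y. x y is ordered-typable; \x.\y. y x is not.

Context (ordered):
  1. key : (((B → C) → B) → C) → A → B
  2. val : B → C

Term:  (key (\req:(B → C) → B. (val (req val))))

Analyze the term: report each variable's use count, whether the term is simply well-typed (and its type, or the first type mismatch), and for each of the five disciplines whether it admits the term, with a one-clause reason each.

use counts: key ×1; val ×2; req (bound) ×1
uses in reading order: key, val, req, val
typing: ✓ — A → B
ordered ✗ (repeated use of val ×2)
linear ✗ (repeated use of val ×2)
affine ✗ (repeated use of val ×2)
relevant ✓ (none of key, val, req goes unused)
unrestricted ✓ (type-checks (A → B) and nothing is barred)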